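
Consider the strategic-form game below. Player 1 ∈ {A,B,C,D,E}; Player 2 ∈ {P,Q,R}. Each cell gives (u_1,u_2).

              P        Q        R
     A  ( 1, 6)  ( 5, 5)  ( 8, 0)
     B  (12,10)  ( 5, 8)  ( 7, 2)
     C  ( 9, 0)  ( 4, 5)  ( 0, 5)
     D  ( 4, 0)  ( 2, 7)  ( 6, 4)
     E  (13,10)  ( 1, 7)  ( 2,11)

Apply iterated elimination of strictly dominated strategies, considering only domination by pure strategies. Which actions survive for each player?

IESDS → P1:{A,B,E} P2:{P,R}

P1 drop C (B beats it: P:12>9 Q:5>4 R:7>0)
P1 drop D (B beats it: P:12>4 Q:5>2 R:7>6)
P2 drop Q (P beats it: A:6>5 B:10>8 E:10>7)
P1→{A,B,E} P2→{P,R}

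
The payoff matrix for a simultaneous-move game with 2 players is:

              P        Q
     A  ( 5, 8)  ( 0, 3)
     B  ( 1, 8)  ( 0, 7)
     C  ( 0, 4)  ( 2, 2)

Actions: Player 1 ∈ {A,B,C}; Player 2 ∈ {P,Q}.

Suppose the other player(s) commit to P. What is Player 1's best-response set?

BR_1 = {A}

u_1(A vs P) = 5
u_1(B vs P) = 1
u_1(C vs P) = 0
max payoff 5 at {A}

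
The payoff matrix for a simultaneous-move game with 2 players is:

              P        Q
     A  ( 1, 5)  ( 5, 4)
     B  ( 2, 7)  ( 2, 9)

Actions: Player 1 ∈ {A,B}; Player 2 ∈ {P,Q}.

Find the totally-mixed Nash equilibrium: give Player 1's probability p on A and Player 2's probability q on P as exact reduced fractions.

p=2/3, q=3/4

P1 indiff ⇒ q·1+(1-q)·5 = q·2+(1-q)·2 ⇒ q(-1) = (1-q)(-3) ⇒ q = 3/4
P2 indiff ⇒ p·5+(1-p)·7 = p·4+(1-p)·9 ⇒ p(1) = (1-p)(2) ⇒ p = 2/3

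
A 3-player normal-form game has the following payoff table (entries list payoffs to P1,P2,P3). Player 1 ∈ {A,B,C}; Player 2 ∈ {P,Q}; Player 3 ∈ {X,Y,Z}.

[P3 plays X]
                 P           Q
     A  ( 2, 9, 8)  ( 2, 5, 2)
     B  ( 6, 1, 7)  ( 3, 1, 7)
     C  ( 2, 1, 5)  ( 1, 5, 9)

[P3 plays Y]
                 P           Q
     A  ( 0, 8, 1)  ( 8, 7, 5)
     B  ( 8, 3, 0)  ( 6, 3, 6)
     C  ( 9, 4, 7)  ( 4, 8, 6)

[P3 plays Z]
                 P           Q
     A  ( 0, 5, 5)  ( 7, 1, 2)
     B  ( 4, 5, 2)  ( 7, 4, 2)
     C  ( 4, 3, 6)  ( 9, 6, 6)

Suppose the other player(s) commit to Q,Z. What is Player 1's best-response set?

P1 best: {C}

u_1(A vs Q,Z) = 7
u_1(B vs Q,Z) = 7
u_1(C vs Q,Z) = 9
max payoff 9 at {C}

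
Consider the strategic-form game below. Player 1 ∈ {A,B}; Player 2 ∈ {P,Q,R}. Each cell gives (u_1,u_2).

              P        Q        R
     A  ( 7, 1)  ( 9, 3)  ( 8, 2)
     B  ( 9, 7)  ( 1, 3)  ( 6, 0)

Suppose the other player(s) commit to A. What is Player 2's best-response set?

P2 best: {Q}

u_2(P vs A) = 1
u_2(Q vs A) = 3
u_2(R vs A) = 2
max payoff 3 at {Q}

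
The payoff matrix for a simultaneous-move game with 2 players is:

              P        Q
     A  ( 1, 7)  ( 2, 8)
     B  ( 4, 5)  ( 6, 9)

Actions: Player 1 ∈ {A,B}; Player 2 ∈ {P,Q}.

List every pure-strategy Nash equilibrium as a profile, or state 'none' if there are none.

(A,P): not NE [P1→B gives 4>1; P2→Q gives 8>7]
(A,Q): not NE [P1→B gives 6>2]
(B,P): not NE [P2→Q gives 9>5]
(B,Q): NE

NE set: (B,Q)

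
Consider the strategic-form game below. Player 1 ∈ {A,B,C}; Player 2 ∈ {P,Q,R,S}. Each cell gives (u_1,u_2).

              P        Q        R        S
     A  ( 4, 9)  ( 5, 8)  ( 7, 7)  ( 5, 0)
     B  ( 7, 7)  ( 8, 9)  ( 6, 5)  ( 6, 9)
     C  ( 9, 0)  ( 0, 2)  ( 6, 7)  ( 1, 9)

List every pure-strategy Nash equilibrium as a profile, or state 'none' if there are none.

(A,P): not NE [P1→C gives 9>4]
(A,Q): not NE [P1→B gives 8>5; P2→P gives 9>8]
(A,R): not NE [P2→P gives 9>7]
(A,S): not NE [P1→B gives 6>5; P2→P gives 9>0]
(B,P): not NE [P1→C gives 9>7; P2→S gives 9>7]
(B,Q): NE
(B,R): not NE [P1→A gives 7>6; P2→S gives 9>5]
(B,S): NE
(C,P): not NE [P2→S gives 9>0]
(C,Q): not NE [P1→B gives 8>0; P2→S gives 9>2]
(C,R): not NE [P1→A gives 7>6; P2→S gives 9>7]
(C,S): not NE [P1→B gives 6>1]

Nash profiles: (B,Q), (B,S)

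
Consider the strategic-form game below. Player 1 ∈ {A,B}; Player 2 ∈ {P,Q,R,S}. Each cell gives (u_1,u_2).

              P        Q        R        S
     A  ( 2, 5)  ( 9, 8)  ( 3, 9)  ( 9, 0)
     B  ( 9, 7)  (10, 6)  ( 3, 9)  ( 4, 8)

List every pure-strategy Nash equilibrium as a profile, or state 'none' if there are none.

Nash profiles: (A,R), (B,R)

(A,P): not NE [P1→B gives 9>2; P2→R gives 9>5]
(A,Q): not NE [P1→B gives 10>9; P2→R gives 9>8]
(A,R): NE
(A,S): not NE [P2→R gives 9>0]
(B,P): not NE [P2→R gives 9>7]
(B,Q): not NE [P2→R gives 9>6]
(B,R): NE
(B,S): not NE [P1→A gives 9>4; P2→R gives 9>8]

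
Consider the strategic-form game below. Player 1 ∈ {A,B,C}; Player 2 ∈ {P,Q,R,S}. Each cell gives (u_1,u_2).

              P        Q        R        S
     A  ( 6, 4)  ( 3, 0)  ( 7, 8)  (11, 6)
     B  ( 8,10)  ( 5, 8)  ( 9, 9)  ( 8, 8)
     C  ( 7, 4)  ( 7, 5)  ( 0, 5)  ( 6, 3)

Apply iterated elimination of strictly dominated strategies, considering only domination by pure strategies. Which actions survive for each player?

IESDS → P1:{B,C} P2:{P,Q,R}

P2 drop S (R beats it: A:8>6 B:9>8 C:5>3)
P1 drop A (B beats it: P:8>6 Q:5>3 R:9>7)
P1→{B,C} P2→{P,Q,R}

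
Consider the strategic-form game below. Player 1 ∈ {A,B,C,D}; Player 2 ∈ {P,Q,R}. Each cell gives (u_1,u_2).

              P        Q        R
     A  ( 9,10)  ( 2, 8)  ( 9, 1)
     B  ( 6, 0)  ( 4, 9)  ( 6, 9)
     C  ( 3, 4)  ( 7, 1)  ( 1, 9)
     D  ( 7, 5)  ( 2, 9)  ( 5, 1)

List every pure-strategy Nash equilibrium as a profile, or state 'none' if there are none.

(A,P): NE
(A,Q): not NE [P1→C gives 7>2; P2→P gives 10>8]
(A,R): not NE [P2→P gives 10>1]
(B,P): not NE [P1→A gives 9>6; P2→R gives 9>0]
(B,Q): not NE [P1→C gives 7>4]
(B,R): not NE [P1→A gives 9>6]
(C,P): not NE [P1→A gives 9>3; P2→R gives 9>4]
(C,Q): not NE [P2→R gives 9>1]
(C,R): not NE [P1→A gives 9>1]
(D,P): not NE [P1→A gives 9>7; P2→Q gives 9>5]
(D,Q): not NE [P1→C gives 7>2]
(D,R): not NE [P1→A gives 9>5; P2→Q gives 9>1]

PSNE = {(A,P)}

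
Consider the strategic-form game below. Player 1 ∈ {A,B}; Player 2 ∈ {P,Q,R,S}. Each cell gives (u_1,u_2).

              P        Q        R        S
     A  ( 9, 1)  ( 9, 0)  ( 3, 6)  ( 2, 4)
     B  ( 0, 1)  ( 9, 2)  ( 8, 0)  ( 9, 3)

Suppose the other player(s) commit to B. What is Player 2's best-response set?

argmax u_2 = {S}

u_2(P vs B) = 1
u_2(Q vs B) = 2
u_2(R vs B) = 0
u_2(S vs B) = 3
max payoff 3 at {S}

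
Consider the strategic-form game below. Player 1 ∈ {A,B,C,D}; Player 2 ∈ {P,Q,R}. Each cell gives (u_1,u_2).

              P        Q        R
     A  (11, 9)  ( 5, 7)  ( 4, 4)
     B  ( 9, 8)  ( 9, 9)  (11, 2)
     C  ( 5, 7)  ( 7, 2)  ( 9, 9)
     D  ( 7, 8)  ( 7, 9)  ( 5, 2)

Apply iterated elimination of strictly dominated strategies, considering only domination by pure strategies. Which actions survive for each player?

P1 drop C (B beats it: P:9>5 Q:9>7 R:11>9)
P1 drop D (B beats it: P:9>7 Q:9>7 R:11>5)
P2 drop R (P beats it: A:9>4 B:8>2)
P1→{A,B} P2→{P,Q}

Remaining: P1:{A,B} P2:{P,Q}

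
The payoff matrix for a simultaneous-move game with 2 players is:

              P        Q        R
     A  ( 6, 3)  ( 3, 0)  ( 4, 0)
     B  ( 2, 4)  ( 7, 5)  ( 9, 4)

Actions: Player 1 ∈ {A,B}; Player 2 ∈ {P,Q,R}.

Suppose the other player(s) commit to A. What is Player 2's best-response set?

argmax u_2 = {P}

u_2(P vs A) = 3
u_2(Q vs A) = 0
u_2(R vs A) = 0
max payoff 3 at {P}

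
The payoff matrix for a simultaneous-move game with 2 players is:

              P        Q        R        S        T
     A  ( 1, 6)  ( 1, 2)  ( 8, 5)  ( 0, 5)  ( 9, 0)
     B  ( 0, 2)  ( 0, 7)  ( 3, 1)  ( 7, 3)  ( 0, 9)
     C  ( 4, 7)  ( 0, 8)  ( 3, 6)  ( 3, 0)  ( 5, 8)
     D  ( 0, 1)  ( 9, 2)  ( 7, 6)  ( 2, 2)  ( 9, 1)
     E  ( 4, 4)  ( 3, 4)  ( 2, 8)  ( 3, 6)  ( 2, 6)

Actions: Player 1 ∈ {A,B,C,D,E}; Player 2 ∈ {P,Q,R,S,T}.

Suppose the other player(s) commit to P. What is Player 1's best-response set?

P1 best: {C,E}

u_1(A vs P) = 1
u_1(B vs P) = 0
u_1(C vs P) = 4
u_1(D vs P) = 0
u_1(E vs P) = 4
max payoff 4 at {C,E}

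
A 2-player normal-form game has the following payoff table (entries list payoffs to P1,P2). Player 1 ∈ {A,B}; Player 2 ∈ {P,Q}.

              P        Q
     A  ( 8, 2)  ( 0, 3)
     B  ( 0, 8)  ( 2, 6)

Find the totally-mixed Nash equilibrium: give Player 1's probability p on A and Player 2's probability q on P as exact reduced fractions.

P1 indiff ⇒ q·8+(1-q)·0 = q·0+(1-q)·2 ⇒ q(8) = (1-q)(2) ⇒ q = 1/5
P2 indiff ⇒ p·2+(1-p)·8 = p·3+(1-p)·6 ⇒ p(-1) = (1-p)(-2) ⇒ p = 2/3

p=2/3, q=1/5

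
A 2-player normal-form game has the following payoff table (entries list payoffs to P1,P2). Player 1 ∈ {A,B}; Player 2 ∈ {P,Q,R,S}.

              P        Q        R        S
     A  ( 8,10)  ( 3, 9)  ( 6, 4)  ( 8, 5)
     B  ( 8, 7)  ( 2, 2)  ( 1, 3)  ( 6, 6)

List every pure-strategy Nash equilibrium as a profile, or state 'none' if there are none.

(A,P): NE
(A,Q): not NE [P2→P gives 10>9]
(A,R): not NE [P2→P gives 10>4]
(A,S): not NE [P2→P gives 10>5]
(B,P): NE
(B,Q): not NE [P1→A gives 3>2; P2→P gives 7>2]
(B,R): not NE [P1→A gives 6>1; P2→P gives 7>3]
(B,S): not NE [P1→A gives 8>6; P2→P gives 7>6]

Nash profiles: (A,P), (B,P)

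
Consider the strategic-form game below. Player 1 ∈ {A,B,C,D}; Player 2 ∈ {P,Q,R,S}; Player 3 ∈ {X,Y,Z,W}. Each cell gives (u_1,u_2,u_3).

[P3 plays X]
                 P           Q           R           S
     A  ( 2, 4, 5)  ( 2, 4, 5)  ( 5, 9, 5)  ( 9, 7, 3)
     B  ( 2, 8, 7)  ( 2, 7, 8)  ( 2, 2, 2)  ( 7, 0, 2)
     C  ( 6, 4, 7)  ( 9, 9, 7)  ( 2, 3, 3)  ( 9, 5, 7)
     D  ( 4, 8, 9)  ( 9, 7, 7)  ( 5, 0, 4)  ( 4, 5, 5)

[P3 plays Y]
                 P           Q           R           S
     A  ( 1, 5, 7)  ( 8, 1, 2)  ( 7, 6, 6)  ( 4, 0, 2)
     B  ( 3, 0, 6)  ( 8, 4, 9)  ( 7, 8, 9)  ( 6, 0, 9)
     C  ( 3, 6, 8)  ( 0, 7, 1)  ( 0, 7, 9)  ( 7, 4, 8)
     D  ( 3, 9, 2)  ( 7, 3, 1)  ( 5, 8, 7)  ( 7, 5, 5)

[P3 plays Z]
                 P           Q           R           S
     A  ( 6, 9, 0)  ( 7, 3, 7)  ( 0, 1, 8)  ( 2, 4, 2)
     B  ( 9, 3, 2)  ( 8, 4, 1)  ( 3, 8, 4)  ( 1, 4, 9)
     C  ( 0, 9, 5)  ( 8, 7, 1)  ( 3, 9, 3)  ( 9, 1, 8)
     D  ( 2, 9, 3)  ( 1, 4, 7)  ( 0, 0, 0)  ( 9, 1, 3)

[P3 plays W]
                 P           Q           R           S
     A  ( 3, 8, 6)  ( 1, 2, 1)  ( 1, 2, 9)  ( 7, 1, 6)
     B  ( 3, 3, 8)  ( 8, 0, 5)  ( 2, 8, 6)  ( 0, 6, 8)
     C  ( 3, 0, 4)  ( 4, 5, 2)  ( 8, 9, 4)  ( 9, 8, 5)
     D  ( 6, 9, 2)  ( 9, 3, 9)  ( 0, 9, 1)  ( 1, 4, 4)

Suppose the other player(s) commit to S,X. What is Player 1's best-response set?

u_1(A vs S,X) = 9
u_1(B vs S,X) = 7
u_1(C vs S,X) = 9
u_1(D vs S,X) = 4
max payoff 9 at {A,C}

P1 best: {A,C}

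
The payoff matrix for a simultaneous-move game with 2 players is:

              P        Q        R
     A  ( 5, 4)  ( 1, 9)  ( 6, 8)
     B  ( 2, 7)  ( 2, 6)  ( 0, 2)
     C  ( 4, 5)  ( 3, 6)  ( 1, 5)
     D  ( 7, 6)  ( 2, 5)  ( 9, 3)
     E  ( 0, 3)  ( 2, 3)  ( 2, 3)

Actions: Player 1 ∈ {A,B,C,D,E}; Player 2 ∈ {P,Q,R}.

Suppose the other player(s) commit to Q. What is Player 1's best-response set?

BR_1 = {C}

u_1(A vs Q) = 1
u_1(B vs Q) = 2
u_1(C vs Q) = 3
u_1(D vs Q) = 2
u_1(E vs Q) = 2
max payoff 3 at {C}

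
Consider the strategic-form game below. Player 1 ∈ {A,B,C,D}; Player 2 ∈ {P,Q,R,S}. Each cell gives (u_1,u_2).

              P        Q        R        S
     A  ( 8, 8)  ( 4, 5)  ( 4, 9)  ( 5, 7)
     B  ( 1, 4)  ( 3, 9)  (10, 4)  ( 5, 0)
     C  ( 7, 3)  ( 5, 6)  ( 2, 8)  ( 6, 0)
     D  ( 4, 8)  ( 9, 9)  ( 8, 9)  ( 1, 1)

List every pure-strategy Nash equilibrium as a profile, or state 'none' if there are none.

PSNE = {(D,Q)}

(A,P): not NE [P2→R gives 9>8]
(A,Q): not NE [P1→D gives 9>4; P2→R gives 9>5]
(A,R): not NE [P1→B gives 10>4]
(A,S): not NE [P1→C gives 6>5; P2→R gives 9>7]
(B,P): not NE [P1→A gives 8>1; P2→Q gives 9>4]
(B,Q): not NE [P1→D gives 9>3]
(B,R): not NE [P2→Q gives 9>4]
(B,S): not NE [P1→C gives 6>5; P2→Q gives 9>0]
(C,P): not NE [P1→A gives 8>7; P2→R gives 8>3]
(C,Q): not NE [P1→D gives 9>5; P2→R gives 8>6]
(C,R): not NE [P1→B gives 10>2]
(C,S): not NE [P2→R gives 8>0]
(D,P): not NE [P1→A gives 8>4; P2→R gives 9>8]
(D,Q): NE
(D,R): not NE [P1→B gives 10>8]
(D,S): not NE [P1→C gives 6>1; P2→R gives 9>1]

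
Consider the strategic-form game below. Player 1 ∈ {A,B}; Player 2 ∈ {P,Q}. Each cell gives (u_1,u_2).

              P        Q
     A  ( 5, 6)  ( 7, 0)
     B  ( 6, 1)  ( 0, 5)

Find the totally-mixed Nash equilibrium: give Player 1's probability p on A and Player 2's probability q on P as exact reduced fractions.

P1 indiff ⇒ q·5+(1-q)·7 = q·6+(1-q)·0 ⇒ q(-1) = (1-q)(-7) ⇒ q = 7/8
P2 indiff ⇒ p·6+(1-p)·1 = p·0+(1-p)·5 ⇒ p(6) = (1-p)(4) ⇒ p = 2/5

p=2/5, q=7/8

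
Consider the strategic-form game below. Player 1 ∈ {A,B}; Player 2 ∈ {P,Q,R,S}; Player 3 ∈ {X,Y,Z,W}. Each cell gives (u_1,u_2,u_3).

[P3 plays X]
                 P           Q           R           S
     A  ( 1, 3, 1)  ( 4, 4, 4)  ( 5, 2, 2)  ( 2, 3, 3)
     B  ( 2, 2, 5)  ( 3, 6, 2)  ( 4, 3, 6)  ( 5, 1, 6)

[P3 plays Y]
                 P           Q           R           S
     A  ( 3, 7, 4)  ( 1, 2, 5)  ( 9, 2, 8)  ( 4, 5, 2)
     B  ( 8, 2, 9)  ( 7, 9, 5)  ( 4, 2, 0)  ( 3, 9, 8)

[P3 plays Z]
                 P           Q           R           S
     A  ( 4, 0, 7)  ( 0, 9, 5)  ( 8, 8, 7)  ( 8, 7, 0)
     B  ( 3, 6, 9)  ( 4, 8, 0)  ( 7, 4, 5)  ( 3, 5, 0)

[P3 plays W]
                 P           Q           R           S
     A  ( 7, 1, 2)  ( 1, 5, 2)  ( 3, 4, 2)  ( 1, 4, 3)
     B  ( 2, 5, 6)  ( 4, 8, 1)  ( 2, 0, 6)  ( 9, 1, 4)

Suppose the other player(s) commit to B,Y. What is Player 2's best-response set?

u_2(P vs B,Y) = 2
u_2(Q vs B,Y) = 9
u_2(R vs B,Y) = 2
u_2(S vs B,Y) = 9
max payoff 9 at {Q,S}

argmax u_2 = {Q,S}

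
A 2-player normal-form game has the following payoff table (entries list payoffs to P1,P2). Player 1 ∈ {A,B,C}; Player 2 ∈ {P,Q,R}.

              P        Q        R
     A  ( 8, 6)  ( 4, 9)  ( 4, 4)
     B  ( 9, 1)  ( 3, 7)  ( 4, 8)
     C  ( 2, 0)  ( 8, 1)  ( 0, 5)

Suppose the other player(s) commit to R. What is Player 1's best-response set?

u_1(A vs R) = 4
u_1(B vs R) = 4
u_1(C vs R) = 0
max payoff 4 at {A,B}

argmax u_1 = {A,B}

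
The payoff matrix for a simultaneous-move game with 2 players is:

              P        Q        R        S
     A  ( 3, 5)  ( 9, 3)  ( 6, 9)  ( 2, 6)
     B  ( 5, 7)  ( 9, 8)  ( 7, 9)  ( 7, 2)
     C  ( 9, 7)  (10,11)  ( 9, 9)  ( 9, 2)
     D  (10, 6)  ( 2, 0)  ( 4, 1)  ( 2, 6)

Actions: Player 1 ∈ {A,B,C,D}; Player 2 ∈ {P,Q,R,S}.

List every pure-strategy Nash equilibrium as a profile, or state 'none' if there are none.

(A,P): not NE [P1→D gives 10>3; P2→R gives 9>5]
(A,Q): not NE [P1→C gives 10>9; P2→R gives 9>3]
(A,R): not NE [P1→C gives 9>6]
(A,S): not NE [P1→C gives 9>2; P2→R gives 9>6]
(B,P): not NE [P1→D gives 10>5; P2→R gives 9>7]
(B,Q): not NE [P1→C gives 10>9; P2→R gives 9>8]
(B,R): not NE [P1→C gives 9>7]
(B,S): not NE [P1→C gives 9>7; P2→R gives 9>2]
(C,P): not NE [P1→D gives 10>9; P2→Q gives 11>7]
(C,Q): NE
(C,R): not NE [P2→Q gives 11>9]
(C,S): not NE [P2→Q gives 11>2]
(D,P): NE
(D,Q): not NE [P1→C gives 10>2; P2→S gives 6>0]
(D,R): not NE [P1→C gives 9>4; P2→S gives 6>1]
(D,S): not NE [P1→C gives 9>2]

NE set: (C,Q), (D,P)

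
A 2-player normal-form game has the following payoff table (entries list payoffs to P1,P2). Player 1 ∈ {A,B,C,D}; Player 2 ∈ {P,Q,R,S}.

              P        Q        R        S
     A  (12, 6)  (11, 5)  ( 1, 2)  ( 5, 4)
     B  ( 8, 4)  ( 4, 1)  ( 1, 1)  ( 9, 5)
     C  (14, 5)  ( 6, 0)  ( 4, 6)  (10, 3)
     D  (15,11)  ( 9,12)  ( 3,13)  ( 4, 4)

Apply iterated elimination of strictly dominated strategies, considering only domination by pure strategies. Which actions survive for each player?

P1 drop B (C beats it: P:14>8 Q:6>4 R:4>1 S:10>9)
P2 drop S (P beats it: A:6>4 C:5>3 D:11>4)
P1→{A,C,D} P2→{P,Q,R}

Remaining: P1:{A,C,D} P2:{P,Q,R}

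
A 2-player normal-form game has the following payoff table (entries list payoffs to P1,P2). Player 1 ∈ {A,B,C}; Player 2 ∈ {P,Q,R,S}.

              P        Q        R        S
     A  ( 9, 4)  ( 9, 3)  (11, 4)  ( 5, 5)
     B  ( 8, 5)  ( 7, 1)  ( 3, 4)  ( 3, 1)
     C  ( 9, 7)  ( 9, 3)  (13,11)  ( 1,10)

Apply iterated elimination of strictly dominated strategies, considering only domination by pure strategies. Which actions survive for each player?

Remaining: P1:{A,C} P2:{R,S}

P1 drop B (A beats it: P:9>8 Q:9>7 R:11>3 S:5>3)
P2 drop P (S beats it: A:5>4 C:10>7)
P2 drop Q (R beats it: A:4>3 C:11>3)
P1→{A,C} P2→{R,S}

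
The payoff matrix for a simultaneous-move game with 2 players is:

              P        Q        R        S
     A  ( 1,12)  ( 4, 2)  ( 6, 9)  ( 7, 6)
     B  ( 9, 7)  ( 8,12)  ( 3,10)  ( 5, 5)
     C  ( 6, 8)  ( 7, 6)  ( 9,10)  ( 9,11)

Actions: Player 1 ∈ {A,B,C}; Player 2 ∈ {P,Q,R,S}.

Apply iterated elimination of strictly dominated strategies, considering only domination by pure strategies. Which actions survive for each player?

P1 drop A (C beats it: P:6>1 Q:7>4 R:9>6 S:9>7)
P2 drop P (R beats it: B:10>7 C:10>8)
P1→{B,C} P2→{Q,R,S}

IESDS → P1:{B,C} P2:{Q,R,S}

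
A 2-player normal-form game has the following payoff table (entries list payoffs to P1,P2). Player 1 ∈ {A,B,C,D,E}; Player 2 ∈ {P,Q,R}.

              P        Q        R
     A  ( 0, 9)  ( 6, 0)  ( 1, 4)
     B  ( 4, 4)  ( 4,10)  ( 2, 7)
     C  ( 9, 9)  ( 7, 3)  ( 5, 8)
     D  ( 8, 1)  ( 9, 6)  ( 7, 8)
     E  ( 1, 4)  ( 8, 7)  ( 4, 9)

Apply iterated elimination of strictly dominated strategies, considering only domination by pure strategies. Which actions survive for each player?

P1 drop A (C beats it: P:9>0 Q:7>6 R:5>1)
P1 drop B (C beats it: P:9>4 Q:7>4 R:5>2)
P1 drop E (D beats it: P:8>1 Q:9>8 R:7>4)
P2 drop Q (R beats it: C:8>3 D:8>6)
P1→{C,D} P2→{P,R}

Survivors P1:{C,D} P2:{P,R}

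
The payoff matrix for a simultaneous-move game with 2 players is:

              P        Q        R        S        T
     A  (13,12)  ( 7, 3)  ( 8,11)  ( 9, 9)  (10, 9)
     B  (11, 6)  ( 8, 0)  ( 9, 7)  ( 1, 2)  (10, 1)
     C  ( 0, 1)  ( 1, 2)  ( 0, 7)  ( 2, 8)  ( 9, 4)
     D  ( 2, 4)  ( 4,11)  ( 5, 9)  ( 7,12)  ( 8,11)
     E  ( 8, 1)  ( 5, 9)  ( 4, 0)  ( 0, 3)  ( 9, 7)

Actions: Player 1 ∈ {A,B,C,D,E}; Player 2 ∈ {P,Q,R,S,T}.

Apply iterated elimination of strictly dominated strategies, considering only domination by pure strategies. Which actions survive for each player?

Remaining: P1:{A,B} P2:{P,R}

P1 drop C (A beats it: P:13>0 Q:7>1 R:8>0 S:9>2 T:10>9)
P1 drop D (A beats it: P:13>2 Q:7>4 R:8>5 S:9>7 T:10>8)
P1 drop E (A beats it: P:13>8 Q:7>5 R:8>4 S:9>0 T:10>9)
P2 drop Q (P beats it: A:12>3 B:6>0)
P2 drop S (P beats it: A:12>9 B:6>2)
P2 drop T (P beats it: A:12>9 B:6>1)
P1→{A,B} P2→{P,R}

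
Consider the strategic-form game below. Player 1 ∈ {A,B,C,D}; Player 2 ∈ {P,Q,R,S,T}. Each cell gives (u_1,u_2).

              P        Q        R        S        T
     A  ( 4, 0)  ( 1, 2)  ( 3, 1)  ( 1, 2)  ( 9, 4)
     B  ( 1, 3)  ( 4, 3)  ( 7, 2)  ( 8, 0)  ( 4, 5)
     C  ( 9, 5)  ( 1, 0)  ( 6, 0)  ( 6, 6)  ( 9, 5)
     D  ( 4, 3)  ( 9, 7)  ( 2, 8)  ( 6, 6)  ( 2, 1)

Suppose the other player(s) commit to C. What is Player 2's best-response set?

argmax u_2 = {S}

u_2(P vs C) = 5
u_2(Q vs C) = 0
u_2(R vs C) = 0
u_2(S vs C) = 6
u_2(T vs C) = 5
max payoff 6 at {S}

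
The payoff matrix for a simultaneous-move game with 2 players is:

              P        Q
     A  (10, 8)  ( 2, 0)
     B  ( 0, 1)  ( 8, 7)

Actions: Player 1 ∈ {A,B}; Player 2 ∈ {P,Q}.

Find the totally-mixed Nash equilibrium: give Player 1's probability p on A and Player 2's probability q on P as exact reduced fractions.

p=3/7, q=3/8

P1 indiff ⇒ q·10+(1-q)·2 = q·0+(1-q)·8 ⇒ q(10) = (1-q)(6) ⇒ q = 3/8
P2 indiff ⇒ p·8+(1-p)·1 = p·0+(1-p)·7 ⇒ p(8) = (1-p)(6) ⇒ p = 3/7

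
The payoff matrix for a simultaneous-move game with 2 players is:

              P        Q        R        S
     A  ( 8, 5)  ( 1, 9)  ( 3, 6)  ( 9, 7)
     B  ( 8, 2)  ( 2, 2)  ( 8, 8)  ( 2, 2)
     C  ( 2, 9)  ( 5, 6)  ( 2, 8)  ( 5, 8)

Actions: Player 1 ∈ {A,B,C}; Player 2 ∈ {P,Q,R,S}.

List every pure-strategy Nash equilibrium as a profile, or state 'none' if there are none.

(A,P): not NE [P2→Q gives 9>5]
(A,Q): not NE [P1→C gives 5>1]
(A,R): not NE [P1→B gives 8>3; P2→Q gives 9>6]
(A,S): not NE [P2→Q gives 9>7]
(B,P): not NE [P2→R gives 8>2]
(B,Q): not NE [P1→C gives 5>2; P2→R gives 8>2]
(B,R): NE
(B,S): not NE [P1→A gives 9>2; P2→R gives 8>2]
(C,P): not NE [P1→B gives 8>2]
(C,Q): not NE [P2→P gives 9>6]
(C,R): not NE [P1→B gives 8>2; P2→P gives 9>8]
(C,S): not NE [P1→A gives 9>5; P2→P gives 9>8]

NE set: (B,R)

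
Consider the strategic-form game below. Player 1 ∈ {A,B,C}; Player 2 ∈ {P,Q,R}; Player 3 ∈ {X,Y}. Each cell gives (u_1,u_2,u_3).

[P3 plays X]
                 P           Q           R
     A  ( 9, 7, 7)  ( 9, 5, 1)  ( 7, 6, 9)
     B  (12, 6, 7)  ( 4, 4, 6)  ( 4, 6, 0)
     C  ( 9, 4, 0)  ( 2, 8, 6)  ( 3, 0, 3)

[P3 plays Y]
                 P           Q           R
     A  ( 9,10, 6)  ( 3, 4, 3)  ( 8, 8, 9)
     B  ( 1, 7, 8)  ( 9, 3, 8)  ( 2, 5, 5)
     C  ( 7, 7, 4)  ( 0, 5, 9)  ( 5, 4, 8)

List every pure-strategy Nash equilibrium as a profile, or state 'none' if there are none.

No pure NE.

(A,P,X): not NE [P1→B gives 12>9]
(A,P,Y): not NE [P3→X gives 7>6]
(A,Q,X): not NE [P2→P gives 7>5; P3→Y gives 3>1]
(A,Q,Y): not NE [P1→B gives 9>3; P2→P gives 10>4]
(A,R,X): not NE [P2→P gives 7>6]
(A,R,Y): not NE [P2→P gives 10>8]
(B,P,X): not NE [P3→Y gives 8>7]
(B,P,Y): not NE [P1→A gives 9>1]
(B,Q,X): not NE [P1→A gives 9>4; P2→R gives 6>4; P3→Y gives 8>6]
(B,Q,Y): not NE [P2→P gives 7>3]
(B,R,X): not NE [P1→A gives 7>4; P3→Y gives 5>0]
(B,R,Y): not NE [P1→A gives 8>2; P2→P gives 7>5]
(C,P,X): not NE [P1→B gives 12>9; P2→Q gives 8>4; P3→Y gives 4>0]
(C,P,Y): not NE [P1→A gives 9>7]
(C,Q,X): not NE [P1→A gives 9>2; P3→Y gives 9>6]
(C,Q,Y): not NE [P1→B gives 9>0; P2→P gives 7>5]
(C,R,X): not NE [P1→A gives 7>3; P2→Q gives 8>0; P3→Y gives 8>3]
(C,R,Y): not NE [P1→A gives 8>5; P2→P gives 7>4]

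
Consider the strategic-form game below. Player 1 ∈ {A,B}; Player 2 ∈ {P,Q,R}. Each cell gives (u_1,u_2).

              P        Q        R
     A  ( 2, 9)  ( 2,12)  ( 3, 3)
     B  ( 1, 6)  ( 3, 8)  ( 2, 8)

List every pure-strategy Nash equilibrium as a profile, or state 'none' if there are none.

(A,P): not NE [P2→Q gives 12>9]
(A,Q): not NE [P1→B gives 3>2]
(A,R): not NE [P2→Q gives 12>3]
(B,P): not NE [P1→A gives 2>1; P2→R gives 8>6]
(B,Q): NE
(B,R): not NE [P1→A gives 3>2]

NE set: (B,Q)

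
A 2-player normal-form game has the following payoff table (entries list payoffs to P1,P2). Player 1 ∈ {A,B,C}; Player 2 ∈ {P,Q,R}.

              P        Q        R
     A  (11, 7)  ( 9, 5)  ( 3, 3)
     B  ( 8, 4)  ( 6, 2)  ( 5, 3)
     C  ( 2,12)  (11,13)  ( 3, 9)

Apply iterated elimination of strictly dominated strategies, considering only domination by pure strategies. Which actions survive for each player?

Survivors P1:{A,C} P2:{P,Q}

P2 drop R (P beats it: A:7>3 B:4>3 C:12>9)
P1 drop B (A beats it: P:11>8 Q:9>6)
P1→{A,C} P2→{P,Q}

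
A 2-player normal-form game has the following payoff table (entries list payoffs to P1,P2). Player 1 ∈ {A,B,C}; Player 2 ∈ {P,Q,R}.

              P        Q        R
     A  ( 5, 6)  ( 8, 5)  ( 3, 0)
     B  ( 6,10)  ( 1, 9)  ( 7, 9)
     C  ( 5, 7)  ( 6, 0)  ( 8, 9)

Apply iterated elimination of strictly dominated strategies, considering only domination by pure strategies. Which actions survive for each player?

P2 drop Q (P beats it: A:6>5 B:10>9 C:7>0)
P1 drop A (B beats it: P:6>5 R:7>3)
P1→{B,C} P2→{P,R}

IESDS → P1:{B,C} P2:{P,R}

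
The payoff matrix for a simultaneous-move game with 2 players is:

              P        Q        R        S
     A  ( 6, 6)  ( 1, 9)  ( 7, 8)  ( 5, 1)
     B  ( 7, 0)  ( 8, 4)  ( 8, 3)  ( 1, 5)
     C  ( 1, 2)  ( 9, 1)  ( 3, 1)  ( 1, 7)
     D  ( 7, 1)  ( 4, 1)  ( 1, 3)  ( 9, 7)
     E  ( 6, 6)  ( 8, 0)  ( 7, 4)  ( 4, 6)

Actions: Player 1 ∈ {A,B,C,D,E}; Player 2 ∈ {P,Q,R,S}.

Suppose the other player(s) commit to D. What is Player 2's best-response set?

argmax u_2 = {S}

u_2(P vs D) = 1
u_2(Q vs D) = 1
u_2(R vs D) = 3
u_2(S vs D) = 7
max payoff 7 at {S}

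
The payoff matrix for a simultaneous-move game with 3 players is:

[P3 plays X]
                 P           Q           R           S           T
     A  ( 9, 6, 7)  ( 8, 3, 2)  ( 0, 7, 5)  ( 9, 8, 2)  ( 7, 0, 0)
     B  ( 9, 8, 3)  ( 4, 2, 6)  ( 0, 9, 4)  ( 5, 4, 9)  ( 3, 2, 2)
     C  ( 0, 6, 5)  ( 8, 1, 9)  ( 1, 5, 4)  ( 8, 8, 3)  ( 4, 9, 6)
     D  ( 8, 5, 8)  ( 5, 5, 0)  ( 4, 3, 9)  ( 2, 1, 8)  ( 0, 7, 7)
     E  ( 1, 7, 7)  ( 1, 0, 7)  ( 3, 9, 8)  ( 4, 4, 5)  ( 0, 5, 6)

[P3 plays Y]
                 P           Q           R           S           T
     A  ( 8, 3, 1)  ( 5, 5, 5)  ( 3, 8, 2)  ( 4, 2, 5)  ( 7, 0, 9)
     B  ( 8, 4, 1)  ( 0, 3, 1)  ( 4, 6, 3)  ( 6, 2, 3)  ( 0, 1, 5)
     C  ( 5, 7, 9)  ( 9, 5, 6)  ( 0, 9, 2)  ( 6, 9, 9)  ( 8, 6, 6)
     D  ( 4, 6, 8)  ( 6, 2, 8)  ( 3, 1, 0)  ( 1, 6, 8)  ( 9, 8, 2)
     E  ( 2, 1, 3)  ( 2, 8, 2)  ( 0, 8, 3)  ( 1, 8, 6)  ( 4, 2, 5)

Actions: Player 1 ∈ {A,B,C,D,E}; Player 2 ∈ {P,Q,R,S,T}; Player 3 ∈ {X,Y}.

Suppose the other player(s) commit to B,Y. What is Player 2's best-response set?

u_2(P vs B,Y) = 4
u_2(Q vs B,Y) = 3
u_2(R vs B,Y) = 6
u_2(S vs B,Y) = 2
u_2(T vs B,Y) = 1
max payoff 6 at {R}

P2 best: {R}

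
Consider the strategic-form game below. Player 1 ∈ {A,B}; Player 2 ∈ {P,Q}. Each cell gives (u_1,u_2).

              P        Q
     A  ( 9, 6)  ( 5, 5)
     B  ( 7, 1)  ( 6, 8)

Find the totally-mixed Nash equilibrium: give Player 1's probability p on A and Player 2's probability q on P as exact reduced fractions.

p=7/8, q=1/3

P1 indiff ⇒ q·9+(1-q)·5 = q·7+(1-q)·6 ⇒ q(2) = (1-q)(1) ⇒ q = 1/3
P2 indiff ⇒ p·6+(1-p)·1 = p·5+(1-p)·8 ⇒ p(1) = (1-p)(7) ⇒ p = 7/8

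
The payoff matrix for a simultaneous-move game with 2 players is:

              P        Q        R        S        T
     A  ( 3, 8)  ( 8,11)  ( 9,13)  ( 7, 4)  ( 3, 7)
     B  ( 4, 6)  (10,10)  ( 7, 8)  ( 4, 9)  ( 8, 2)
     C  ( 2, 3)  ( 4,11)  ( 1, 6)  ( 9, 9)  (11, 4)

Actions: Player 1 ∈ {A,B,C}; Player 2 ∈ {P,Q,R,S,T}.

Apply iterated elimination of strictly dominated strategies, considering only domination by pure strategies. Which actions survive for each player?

P2 drop P (Q beats it: A:11>8 B:10>6 C:11>3)
P2 drop S (Q beats it: A:11>4 B:10>9 C:11>9)
P2 drop T (Q beats it: A:11>7 B:10>2 C:11>4)
P1 drop C (A beats it: Q:8>4 R:9>1)
P1→{A,B} P2→{Q,R}

Survivors P1:{A,B} P2:{Q,R}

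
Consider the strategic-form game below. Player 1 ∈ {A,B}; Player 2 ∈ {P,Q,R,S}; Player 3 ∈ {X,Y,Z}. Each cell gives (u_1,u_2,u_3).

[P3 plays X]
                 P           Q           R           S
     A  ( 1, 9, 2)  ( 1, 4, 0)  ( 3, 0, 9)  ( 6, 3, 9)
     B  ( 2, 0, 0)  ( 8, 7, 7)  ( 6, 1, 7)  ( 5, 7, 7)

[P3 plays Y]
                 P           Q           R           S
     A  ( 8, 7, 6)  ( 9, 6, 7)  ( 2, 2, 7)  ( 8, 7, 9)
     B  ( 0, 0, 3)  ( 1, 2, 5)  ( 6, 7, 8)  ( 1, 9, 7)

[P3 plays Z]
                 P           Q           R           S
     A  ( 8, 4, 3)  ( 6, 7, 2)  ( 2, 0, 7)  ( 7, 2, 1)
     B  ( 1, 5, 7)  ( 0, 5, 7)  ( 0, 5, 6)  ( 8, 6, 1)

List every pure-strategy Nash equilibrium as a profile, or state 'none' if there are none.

(A,P,X): not NE [P1→B gives 2>1; P3→Y gives 6>2]
(A,P,Y): NE
(A,P,Z): not NE [P2→Q gives 7>4; P3→Y gives 6>3]
(A,Q,X): not NE [P1→B gives 8>1; P2→P gives 9>4; P3→Y gives 7>0]
(A,Q,Y): not NE [P2→S gives 7>6]
(A,Q,Z): not NE [P3→Y gives 7>2]
(A,R,X): not NE [P1→B gives 6>3; P2→P gives 9>0]
(A,R,Y): not NE [P1→B gives 6>2; P2→S gives 7>2; P3→X gives 9>7]
(A,R,Z): not NE [P2→Q gives 7>0; P3→X gives 9>7]
(A,S,X): not NE [P2→P gives 9>3]
(A,S,Y): NE
(A,S,Z): not NE [P1→B gives 8>7; P2→Q gives 7>2; P3→Y gives 9>1]
(B,P,X): not NE [P2→S gives 7>0; P3→Z gives 7>0]
(B,P,Y): not NE [P1→A gives 8>0; P2→S gives 9>0; P3→Z gives 7>3]
(B,P,Z): not NE [P1→A gives 8>1; P2→S gives 6>5]
(B,Q,X): NE
(B,Q,Y): not NE [P1→A gives 9>1; P2→S gives 9>2; P3→Z gives 7>5]
(B,Q,Z): not NE [P1→A gives 6>0; P2→S gives 6>5]
(B,R,X): not NE [P2→S gives 7>1; P3→Y gives 8>7]
(B,R,Y): not NE [P2→S gives 9>7]
(B,R,Z): not NE [P1→A gives 2>0; P2→S gives 6>5; P3→Y gives 8>6]
(B,S,X): not NE [P1→A gives 6>5]
(B,S,Y): not NE [P1→A gives 8>1]
(B,S,Z): not NE [P3→Y gives 7>1]

NE set: (A,P,Y), (A,S,Y), (B,Q,X)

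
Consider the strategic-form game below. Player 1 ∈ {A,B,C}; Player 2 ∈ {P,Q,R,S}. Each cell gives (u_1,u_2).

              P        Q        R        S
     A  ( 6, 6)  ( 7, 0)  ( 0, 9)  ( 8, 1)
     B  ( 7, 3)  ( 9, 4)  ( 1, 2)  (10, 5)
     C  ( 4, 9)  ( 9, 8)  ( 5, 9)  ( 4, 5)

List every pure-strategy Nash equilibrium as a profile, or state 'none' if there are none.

(A,P): not NE [P1→B gives 7>6; P2→R gives 9>6]
(A,Q): not NE [P1→C gives 9>7; P2→R gives 9>0]
(A,R): not NE [P1→C gives 5>0]
(A,S): not NE [P1→B gives 10>8; P2→R gives 9>1]
(B,P): not NE [P2→S gives 5>3]
(B,Q): not NE [P2→S gives 5>4]
(B,R): not NE [P1→C gives 5>1; P2→S gives 5>2]
(B,S): NE
(C,P): not NE [P1→B gives 7>4]
(C,Q): not NE [P2→R gives 9>8]
(C,R): NE
(C,S): not NE [P1→B gives 10>4; P2→R gives 9>5]

NE set: (B,S), (C,R)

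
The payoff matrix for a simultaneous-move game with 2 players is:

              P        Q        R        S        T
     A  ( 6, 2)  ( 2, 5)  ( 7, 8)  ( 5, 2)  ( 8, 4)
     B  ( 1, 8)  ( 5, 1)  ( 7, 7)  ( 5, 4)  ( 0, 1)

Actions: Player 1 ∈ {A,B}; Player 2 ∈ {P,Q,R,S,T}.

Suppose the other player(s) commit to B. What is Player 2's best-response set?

BR_2 = {P}

u_2(P vs B) = 8
u_2(Q vs B) = 1
u_2(R vs B) = 7
u_2(S vs B) = 4
u_2(T vs B) = 1
max payoff 8 at {P}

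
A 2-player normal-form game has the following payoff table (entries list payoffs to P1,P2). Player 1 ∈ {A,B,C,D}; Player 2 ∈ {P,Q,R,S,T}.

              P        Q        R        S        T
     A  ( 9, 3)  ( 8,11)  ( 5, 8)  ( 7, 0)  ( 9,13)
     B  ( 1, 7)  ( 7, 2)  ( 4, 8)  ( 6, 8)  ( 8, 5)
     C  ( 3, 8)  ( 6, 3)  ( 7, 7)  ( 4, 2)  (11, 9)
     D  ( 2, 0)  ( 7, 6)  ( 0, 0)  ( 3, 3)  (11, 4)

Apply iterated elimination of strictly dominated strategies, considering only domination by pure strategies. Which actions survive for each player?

Survivors P1:{A,C,D} P2:{Q,T}

P1 drop B (A beats it: P:9>1 Q:8>7 R:5>4 S:7>6 T:9>8)
P2 drop P (T beats it: A:13>3 C:9>8 D:4>0)
P2 drop R (T beats it: A:13>8 C:9>7 D:4>0)
P2 drop S (Q beats it: A:11>0 C:3>2 D:6>3)
P1→{A,C,D} P2→{Q,T}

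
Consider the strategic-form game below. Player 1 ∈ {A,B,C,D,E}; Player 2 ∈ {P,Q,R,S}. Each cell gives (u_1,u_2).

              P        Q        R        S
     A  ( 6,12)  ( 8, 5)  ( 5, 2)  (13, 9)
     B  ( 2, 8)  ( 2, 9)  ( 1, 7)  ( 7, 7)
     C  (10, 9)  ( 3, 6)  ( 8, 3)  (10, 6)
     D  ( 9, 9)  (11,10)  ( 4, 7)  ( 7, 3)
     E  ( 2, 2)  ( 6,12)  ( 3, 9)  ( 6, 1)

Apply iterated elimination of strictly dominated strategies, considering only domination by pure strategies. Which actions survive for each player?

Survivors P1:{C,D} P2:{P,Q}

P1 drop B (A beats it: P:6>2 Q:8>2 R:5>1 S:13>7)
P1 drop E (A beats it: P:6>2 Q:8>6 R:5>3 S:13>6)
P2 drop R (P beats it: A:12>2 C:9>3 D:9>7)
P2 drop S (P beats it: A:12>9 C:9>6 D:9>3)
P1 drop A (D beats it: P:9>6 Q:11>8)
P1→{C,D} P2→{P,Q}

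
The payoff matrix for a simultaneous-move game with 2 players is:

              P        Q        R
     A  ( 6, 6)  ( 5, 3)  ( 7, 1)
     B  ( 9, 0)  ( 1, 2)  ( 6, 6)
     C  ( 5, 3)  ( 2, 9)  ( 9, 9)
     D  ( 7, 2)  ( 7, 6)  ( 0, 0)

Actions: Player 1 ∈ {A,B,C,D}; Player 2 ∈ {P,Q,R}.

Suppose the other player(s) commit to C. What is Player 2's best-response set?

argmax u_2 = {Q,R}

u_2(P vs C) = 3
u_2(Q vs C) = 9
u_2(R vs C) = 9
max payoff 9 at {Q,R}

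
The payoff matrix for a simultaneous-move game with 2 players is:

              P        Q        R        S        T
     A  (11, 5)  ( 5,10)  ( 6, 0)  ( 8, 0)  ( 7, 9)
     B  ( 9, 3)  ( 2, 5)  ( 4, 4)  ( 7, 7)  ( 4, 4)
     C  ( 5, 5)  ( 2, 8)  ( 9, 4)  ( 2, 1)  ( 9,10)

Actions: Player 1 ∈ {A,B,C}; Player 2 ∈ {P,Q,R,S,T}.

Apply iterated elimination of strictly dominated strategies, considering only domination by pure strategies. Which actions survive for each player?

P1 drop B (A beats it: P:11>9 Q:5>2 R:6>4 S:8>7 T:7>4)
P2 drop P (Q beats it: A:10>5 C:8>5)
P2 drop R (Q beats it: A:10>0 C:8>4)
P2 drop S (Q beats it: A:10>0 C:8>1)
P1→{A,C} P2→{Q,T}

Remaining: P1:{A,C} P2:{Q,T}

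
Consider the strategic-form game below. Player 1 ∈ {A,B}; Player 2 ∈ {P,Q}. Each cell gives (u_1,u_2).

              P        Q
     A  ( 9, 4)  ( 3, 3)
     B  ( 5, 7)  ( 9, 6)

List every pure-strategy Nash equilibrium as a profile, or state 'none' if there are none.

NE set: (A,P)

(A,P): NE
(A,Q): not NE [P1→B gives 9>3; P2→P gives 4>3]
(B,P): not NE [P1→A gives 9>5]
(B,Q): not NE [P2→P gives 7>6]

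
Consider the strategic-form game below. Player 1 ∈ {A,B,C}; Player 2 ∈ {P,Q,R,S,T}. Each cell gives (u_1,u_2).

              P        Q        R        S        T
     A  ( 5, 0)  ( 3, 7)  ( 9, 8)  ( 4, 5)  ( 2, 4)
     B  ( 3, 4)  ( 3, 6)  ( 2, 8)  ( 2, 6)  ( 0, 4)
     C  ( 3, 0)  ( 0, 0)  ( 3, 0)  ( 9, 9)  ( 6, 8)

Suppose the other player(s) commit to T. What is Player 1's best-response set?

u_1(A vs T) = 2
u_1(B vs T) = 0
u_1(C vs T) = 6
max payoff 6 at {C}

P1 best: {C}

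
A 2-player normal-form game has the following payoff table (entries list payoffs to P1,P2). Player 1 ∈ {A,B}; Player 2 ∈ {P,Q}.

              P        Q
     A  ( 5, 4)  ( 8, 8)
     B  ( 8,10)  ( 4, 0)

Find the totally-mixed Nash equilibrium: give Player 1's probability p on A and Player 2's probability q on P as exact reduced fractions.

P1 indiff ⇒ q·5+(1-q)·8 = q·8+(1-q)·4 ⇒ q(-3) = (1-q)(-4) ⇒ q = 4/7
P2 indiff ⇒ p·4+(1-p)·10 = p·8+(1-p)·0 ⇒ p(-4) = (1-p)(-10) ⇒ p = 5/7

P1 mixes 5/7 on A; P2 mixes 4/7 on P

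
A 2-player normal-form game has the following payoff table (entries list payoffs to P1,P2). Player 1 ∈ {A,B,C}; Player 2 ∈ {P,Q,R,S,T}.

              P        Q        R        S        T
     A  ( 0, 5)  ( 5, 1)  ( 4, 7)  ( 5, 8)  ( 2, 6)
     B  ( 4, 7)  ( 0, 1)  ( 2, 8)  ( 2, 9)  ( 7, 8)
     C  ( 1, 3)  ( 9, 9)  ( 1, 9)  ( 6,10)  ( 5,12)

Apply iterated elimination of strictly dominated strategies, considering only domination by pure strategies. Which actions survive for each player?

P2 drop P (R beats it: A:7>5 B:8>7 C:9>3)
P2 drop Q (S beats it: A:8>1 B:9>1 C:10>9)
P2 drop R (S beats it: A:8>7 B:9>8 C:10>9)
P1 drop A (C beats it: S:6>5 T:5>2)
P1→{B,C} P2→{S,T}

Survivors P1:{B,C} P2:{S,T}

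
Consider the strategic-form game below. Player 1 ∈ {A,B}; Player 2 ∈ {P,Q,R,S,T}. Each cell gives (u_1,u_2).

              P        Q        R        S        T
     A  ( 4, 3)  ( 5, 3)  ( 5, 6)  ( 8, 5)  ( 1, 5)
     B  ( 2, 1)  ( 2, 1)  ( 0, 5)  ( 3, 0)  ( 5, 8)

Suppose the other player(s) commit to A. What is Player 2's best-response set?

u_2(P vs A) = 3
u_2(Q vs A) = 3
u_2(R vs A) = 6
u_2(S vs A) = 5
u_2(T vs A) = 5
max payoff 6 at {R}

argmax u_2 = {R}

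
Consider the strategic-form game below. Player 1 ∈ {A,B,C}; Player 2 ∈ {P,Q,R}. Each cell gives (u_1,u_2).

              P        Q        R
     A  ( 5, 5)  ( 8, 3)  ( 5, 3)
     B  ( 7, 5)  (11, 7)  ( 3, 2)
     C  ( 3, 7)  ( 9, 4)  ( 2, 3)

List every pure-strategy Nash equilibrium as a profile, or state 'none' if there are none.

(A,P): not NE [P1→B gives 7>5]
(A,Q): not NE [P1→B gives 11>8; P2→P gives 5>3]
(A,R): not NE [P2→P gives 5>3]
(B,P): not NE [P2→Q gives 7>5]
(B,Q): NE
(B,R): not NE [P1→A gives 5>3; P2→Q gives 7>2]
(C,P): not NE [P1→B gives 7>3]
(C,Q): not NE [P1→B gives 11>9; P2→P gives 7>4]
(C,R): not NE [P1→A gives 5>2; P2→P gives 7>3]

PSNE = {(B,Q)}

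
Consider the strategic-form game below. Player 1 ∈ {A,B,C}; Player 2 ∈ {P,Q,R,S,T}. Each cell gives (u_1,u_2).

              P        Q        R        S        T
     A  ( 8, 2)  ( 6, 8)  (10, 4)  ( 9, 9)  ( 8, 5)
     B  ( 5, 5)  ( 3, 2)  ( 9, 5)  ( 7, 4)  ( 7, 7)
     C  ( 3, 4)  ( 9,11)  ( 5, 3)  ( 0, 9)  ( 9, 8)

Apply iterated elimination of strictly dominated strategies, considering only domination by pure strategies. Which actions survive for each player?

P1 drop B (A beats it: P:8>5 Q:6>3 R:10>9 S:9>7 T:8>7)
P2 drop P (Q beats it: A:8>2 C:11>4)
P2 drop R (Q beats it: A:8>4 C:11>3)
P2 drop T (Q beats it: A:8>5 C:11>8)
P1→{A,C} P2→{Q,S}

Survivors P1:{A,C} P2:{Q,S}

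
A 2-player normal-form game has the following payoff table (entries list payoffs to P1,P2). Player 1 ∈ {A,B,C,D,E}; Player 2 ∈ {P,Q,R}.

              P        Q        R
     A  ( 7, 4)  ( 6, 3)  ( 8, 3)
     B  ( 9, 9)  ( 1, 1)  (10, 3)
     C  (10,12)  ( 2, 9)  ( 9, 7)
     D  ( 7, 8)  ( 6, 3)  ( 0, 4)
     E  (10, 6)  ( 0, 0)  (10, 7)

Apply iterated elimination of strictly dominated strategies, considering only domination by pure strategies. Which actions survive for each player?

IESDS → P1:{B,C,E} P2:{P,R}

P2 drop Q (P beats it: A:4>3 B:9>1 C:12>9 D:8>3 E:6>0)
P1 drop A (B beats it: P:9>7 R:10>8)
P1 drop D (B beats it: P:9>7 R:10>0)
P1→{B,C,E} P2→{P,R}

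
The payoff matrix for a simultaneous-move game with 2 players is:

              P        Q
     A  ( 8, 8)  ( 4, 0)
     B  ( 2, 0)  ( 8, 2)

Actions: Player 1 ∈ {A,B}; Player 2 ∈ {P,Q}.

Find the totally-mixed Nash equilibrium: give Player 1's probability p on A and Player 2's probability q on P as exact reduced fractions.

P1 indiff ⇒ q·8+(1-q)·4 = q·2+(1-q)·8 ⇒ q(6) = (1-q)(4) ⇒ q = 2/5
P2 indiff ⇒ p·8+(1-p)·0 = p·0+(1-p)·2 ⇒ p(8) = (1-p)(2) ⇒ p = 1/5

p=1/5, q=2/5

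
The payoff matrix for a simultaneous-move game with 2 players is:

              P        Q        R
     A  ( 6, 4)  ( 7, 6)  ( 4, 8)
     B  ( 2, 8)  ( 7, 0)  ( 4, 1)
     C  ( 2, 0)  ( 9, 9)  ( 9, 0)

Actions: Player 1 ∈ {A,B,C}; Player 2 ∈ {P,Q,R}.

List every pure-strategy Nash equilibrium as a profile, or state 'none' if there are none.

PSNE = {(C,Q)}

(A,P): not NE [P2→R gives 8>4]
(A,Q): not NE [P1→C gives 9>7; P2→R gives 8>6]
(A,R): not NE [P1→C gives 9>4]
(B,P): not NE [P1→A gives 6>2]
(B,Q): not NE [P1→C gives 9>7; P2→P gives 8>0]
(B,R): not NE [P1→C gives 9>4; P2→P gives 8>1]
(C,P): not NE [P1→A gives 6>2; P2→Q gives 9>0]
(C,Q): NE
(C,R): not NE [P2→Q gives 9>0]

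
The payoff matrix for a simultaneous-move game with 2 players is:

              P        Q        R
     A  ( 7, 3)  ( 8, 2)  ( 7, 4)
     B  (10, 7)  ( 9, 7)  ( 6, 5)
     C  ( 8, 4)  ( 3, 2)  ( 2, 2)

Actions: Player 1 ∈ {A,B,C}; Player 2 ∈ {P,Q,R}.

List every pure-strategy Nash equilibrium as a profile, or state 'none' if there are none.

PSNE = {(A,R), (B,P), (B,Q)}

(A,P): not NE [P1→B gives 10>7; P2→R gives 4>3]
(A,Q): not NE [P1→B gives 9>8; P2→R gives 4>2]
(A,R): NE
(B,P): NE
(B,Q): NE
(B,R): not NE [P1→A gives 7>6; P2→Q gives 7>5]
(C,P): not NE [P1→B gives 10>8]
(C,Q): not NE [P1→B gives 9>3; P2→P gives 4>2]
(C,R): not NE [P1→A gives 7>2; P2→P gives 4>2]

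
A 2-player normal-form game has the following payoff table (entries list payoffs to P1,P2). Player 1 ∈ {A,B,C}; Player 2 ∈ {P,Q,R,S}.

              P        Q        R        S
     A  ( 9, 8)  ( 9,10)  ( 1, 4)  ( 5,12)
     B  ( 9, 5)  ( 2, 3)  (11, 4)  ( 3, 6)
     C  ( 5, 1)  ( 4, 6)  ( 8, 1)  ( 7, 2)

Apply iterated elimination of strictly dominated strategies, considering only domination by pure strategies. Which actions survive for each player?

P2 drop P (S beats it: A:12>8 B:6>5 C:2>1)
P2 drop R (S beats it: A:12>4 B:6>4 C:2>1)
P1 drop B (A beats it: Q:9>2 S:5>3)
P1→{A,C} P2→{Q,S}

IESDS → P1:{A,C} P2:{Q,S}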